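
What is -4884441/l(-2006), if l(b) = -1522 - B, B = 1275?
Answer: 4884441/2797 ≈ 1746.3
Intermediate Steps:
l(b) = -2797 (l(b) = -1522 - 1*1275 = -1522 - 1275 = -2797)
-4884441/l(-2006) = -4884441/(-2797) = -4884441*(-1/2797) = 4884441/2797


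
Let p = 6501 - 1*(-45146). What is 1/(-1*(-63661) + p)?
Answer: 1/115308 ≈ 8.6724e-6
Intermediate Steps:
p = 51647 (p = 6501 + 45146 = 51647)
1/(-1*(-63661) + p) = 1/(-1*(-63661) + 51647) = 1/(63661 + 51647) = 1/115308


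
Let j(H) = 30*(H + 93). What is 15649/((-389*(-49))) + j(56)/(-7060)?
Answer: 2527927/13457066 ≈ 0.18785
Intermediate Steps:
j(H) = 2790 + 30*H (j(H) = 30*(93 + H) = 2790 + 30*H)
15649/((-389*(-49))) + j(56)/(-7060) = 15649/((-389*(-49))) + (2790 + 30*56)/(-7060) = 15649/19061 + (2790 + 1680)*(-1/7060) = 15649*(1/19061) + 4470*(-1/7060) = 15649/19061 - 447/706 = 2527927/13457066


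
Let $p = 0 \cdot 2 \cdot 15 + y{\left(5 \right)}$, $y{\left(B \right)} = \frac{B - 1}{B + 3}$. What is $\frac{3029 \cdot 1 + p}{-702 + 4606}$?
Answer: $\frac{6059}{7808} \approx 0.776$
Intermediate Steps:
$y{\left(B \right)} = \frac{-1 + B}{3 + B}$
$p = \frac{1}{2}$ ($p = 0 \cdot 2 \cdot 15 + \frac{-1 + 5}{3 + 5} = 0 \cdot 15 + \frac{1}{8} \cdot 4 = 0 + \frac{1}{8} \cdot 4 = 0 + \frac{1}{2} = \frac{1}{2} \approx 0.5$)
$\frac{3029 \cdot 1 + p}{-702 + 4606} = \frac{3029 \cdot 1 + \frac{1}{2}}{-702 + 4606} = \frac{3029 + \frac{1}{2}}{3904} = \frac{6059}{2} \cdot \frac{1}{3904} = \frac{6059}{7808}$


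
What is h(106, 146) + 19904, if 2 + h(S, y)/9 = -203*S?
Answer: -173776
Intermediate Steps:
h(S, y) = -18 - 1827*S (h(S, y) = -18 + 9*(-203*S) = -18 - 1827*S)
h(106, 146) + 19904 = (-18 - 1827*106) + 19904 = (-18 - 193662) + 19904 = -193680 + 19904 = -173776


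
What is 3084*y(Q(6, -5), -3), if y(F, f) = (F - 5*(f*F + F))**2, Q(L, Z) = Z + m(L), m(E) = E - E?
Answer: 9329100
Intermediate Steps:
m(E) = 0
Q(L, Z) = Z (Q(L, Z) = Z + 0 = Z)
y(F, f) = (-4*F - 5*F*f)**2 (y(F, f) = (F - 5*(F*f + F))**2 = (F - 5*(F + F*f))**2 = (F + (-5*F - 5*F*f))**2 = (-4*F - 5*F*f)**2)
3084*y(Q(6, -5), -3) = 3084*((-5)**2*(4 + 5*(-3))**2) = 3084*(25*(4 - 15)**2) = 3084*(25*(-11)**2) = 3084*(25*121) = 3084*3025 = 9329100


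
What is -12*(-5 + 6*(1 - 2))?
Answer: 132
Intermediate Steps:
-12*(-5 + 6*(1 - 2)) = -12*(-5 + 6*(-1)) = -12*(-5 - 6) = -12*(-11) = 132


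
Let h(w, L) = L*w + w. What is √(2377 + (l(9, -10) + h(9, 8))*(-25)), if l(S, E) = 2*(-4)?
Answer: 2*√138 ≈ 23.495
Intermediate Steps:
l(S, E) = -8
h(w, L) = w + L*w
√(2377 + (l(9, -10) + h(9, 8))*(-25)) = √(2377 + (-8 + 9*(1 + 8))*(-25)) = √(2377 + (-8 + 9*9)*(-25)) = √(2377 + (-8 + 81)*(-25)) = √(2377 + 73*(-25)) = √(2377 - 1825) = √552 = 2*√138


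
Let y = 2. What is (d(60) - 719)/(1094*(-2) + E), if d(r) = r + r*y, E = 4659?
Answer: -77/353 ≈ -0.21813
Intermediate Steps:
d(r) = 3*r (d(r) = r + r*2 = r + 2*r = 3*r)
(d(60) - 719)/(1094*(-2) + E) = (3*60 - 719)/(1094*(-2) + 4659) = (180 - 719)/(-2188 + 4659) = -539/2471 = -539*1/2471 = -77/353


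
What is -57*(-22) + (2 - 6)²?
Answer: 1270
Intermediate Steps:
-57*(-22) + (2 - 6)² = 1254 + (-4)² = 1254 + 16 = 1270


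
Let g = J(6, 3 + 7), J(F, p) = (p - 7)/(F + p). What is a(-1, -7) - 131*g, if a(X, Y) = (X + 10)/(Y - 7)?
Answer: -2823/112 ≈ -25.205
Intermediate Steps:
a(X, Y) = (10 + X)/(-7 + Y)
J(F, p) = (-7 + p)/(F + p)
g = 3/16 (g = (-7 + (3 + 7))/(6 + (3 + 7)) = (-7 + 10)/(6 + 10) = 3/16 ≈ 0.18750)
a(-1, -7) - 131*g = (10 - 1)/(-7 - 7) - 131*3/16 = 9/(-14) - 393/16 = -1/14*9 - 393/16 = -9/14 - 393/16 = -2823/112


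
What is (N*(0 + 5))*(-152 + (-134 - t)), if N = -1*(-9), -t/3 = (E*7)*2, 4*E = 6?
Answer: -10035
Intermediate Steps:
E = 3/2 (E = (¼)*6 = 3/2 ≈ 1.5000)
t = -63 (t = -3*(3/2)*7*2 = -63*2/2 = -3*21 = -63)
N = 9
(N*(0 + 5))*(-152 + (-134 - t)) = (9*(0 + 5))*(-152 + (-134 - 1*(-63))) = (9*5)*(-152 + (-134 + 63)) = 45*(-152 - 71) = 45*(-223) = -10035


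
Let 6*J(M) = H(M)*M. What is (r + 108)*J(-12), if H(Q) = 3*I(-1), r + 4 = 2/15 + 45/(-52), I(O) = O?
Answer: 80549/130 ≈ 619.61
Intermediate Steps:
r = -3691/780 (r = -4 + (2/15 + 45/(-52)) = -4 + (2*(1/15) + 45*(-1/52)) = -4 + (2/15 - 45/52) = -4 - 571/780 = -3691/780 ≈ -4.7320)
H(Q) = -3 (H(Q) = 3*(-1) = -3)
J(M) = -M/2 (J(M) = (-3*M)/6 = -M/2)
(r + 108)*J(-12) = (-3691/780 + 108)*(-1/2*(-12)) = (80549/780)*6 = 80549/130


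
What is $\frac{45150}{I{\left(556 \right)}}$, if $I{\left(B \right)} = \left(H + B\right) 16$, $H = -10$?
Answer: $\frac{1075}{208} \approx 5.1683$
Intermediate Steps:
$I{\left(B \right)} = -160 + 16 B$ ($I{\left(B \right)} = \left(-10 + B\right) 16 = -160 + 16 B$)
$\frac{45150}{I{\left(556 \right)}} = \frac{45150}{-160 + 16 \cdot 556} = \frac{45150}{-160 + 8896} = \frac{45150}{8736} = 45150 \cdot \frac{1}{8736} = \frac{1075}{208}$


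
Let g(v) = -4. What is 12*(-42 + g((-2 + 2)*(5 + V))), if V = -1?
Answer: -552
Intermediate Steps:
12*(-42 + g((-2 + 2)*(5 + V))) = 12*(-42 - 4) = 12*(-46) = -552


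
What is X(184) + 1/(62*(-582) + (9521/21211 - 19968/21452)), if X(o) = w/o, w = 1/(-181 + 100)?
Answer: -5800174012073/61177574916446904 ≈ -9.4809e-5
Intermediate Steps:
w = -1/81 (w = 1/(-81) = -1/81 ≈ -0.012346)
X(o) = -1/(81*o)
X(184) + 1/(62*(-582) + (9521/21211 - 19968/21452)) = -1/81/184 + 1/(62*(-582) + (9521/21211 - 19968/21452)) = -1/81*1/184 + 1/(-36084 + (9521*(1/21211) - 19968*1/21452)) = -1/14904 + 1/(-36084 + (9521/21211 - 4992/5363)) = -1/14904 + 1/(-36084 - 54824189/113754593) = -1/14904 + 1/(-4104775558001/113754593) = -1/14904 - 113754593/4104775558001 = -5800174012073/61177574916446904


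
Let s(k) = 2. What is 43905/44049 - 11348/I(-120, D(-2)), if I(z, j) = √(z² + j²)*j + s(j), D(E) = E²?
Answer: 927209347/846665829 - 45392*√901/57663 ≈ -22.534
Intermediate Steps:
I(z, j) = 2 + j*√(j² + z²) (I(z, j) = √(z² + j²)*j + 2 = √(j² + z²)*j + 2 = j*√(j² + z²) + 2 = 2 + j*√(j² + z²))
43905/44049 - 11348/I(-120, D(-2)) = 43905/44049 - 11348/(2 + (-2)²*√(((-2)²)² + (-120)²)) = 43905*(1/44049) - 11348/(2 + 4*√(4² + 14400)) = 14635/14683 - 11348/(2 + 4*√(16 + 14400)) = 14635/14683 - 11348/(2 + 4*√14416) = 14635/14683 - 11348/(2 + 4*(4*√901)) = 14635/14683 - 11348/(2 + 16*√901)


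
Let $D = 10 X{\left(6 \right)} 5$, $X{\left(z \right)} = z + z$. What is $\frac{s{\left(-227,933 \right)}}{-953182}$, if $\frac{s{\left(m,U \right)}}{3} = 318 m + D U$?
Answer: $- \frac{731421}{476591} \approx -1.5347$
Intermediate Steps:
$X{\left(z \right)} = 2 z$
$D = 600$ ($D = 10 \cdot 2 \cdot 6 \cdot 5 = 10 \cdot 12 \cdot 5 = 120 \cdot 5 = 600$)
$s{\left(m,U \right)} = 954 m + 1800 U$ ($s{\left(m,U \right)} = 3 \left(318 m + 600 U\right) = 954 m + 1800 U$)
$\frac{s{\left(-227,933 \right)}}{-953182} = \frac{954 \left(-227\right) + 1800 \cdot 933}{-953182} = \left(-216558 + 1679400\right) \left(- \frac{1}{953182}\right) = 1462842 \left(- \frac{1}{953182}\right) = - \frac{731421}{476591}$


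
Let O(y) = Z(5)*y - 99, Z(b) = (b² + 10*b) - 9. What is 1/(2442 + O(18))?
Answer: 1/3531 ≈ 0.00028321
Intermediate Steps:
Z(b) = -9 + b² + 10*b
O(y) = -99 + 66*y (O(y) = (-9 + 5² + 10*5)*y - 99 = (-9 + 25 + 50)*y - 99 = 66*y - 99 = -99 + 66*y)
1/(2442 + O(18)) = 1/(2442 + (-99 + 66*18)) = 1/(2442 + (-99 + 1188)) = 1/(2442 + 1089) = 1/3531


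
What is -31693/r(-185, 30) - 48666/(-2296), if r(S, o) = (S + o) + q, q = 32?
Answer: 960403/3444 ≈ 278.86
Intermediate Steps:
r(S, o) = 32 + S + o (r(S, o) = (S + o) + 32 = 32 + S + o)
-31693/r(-185, 30) - 48666/(-2296) = -31693/(32 - 185 + 30) - 48666/(-2296) = -31693/(-123) - 48666*(-1/2296) = -31693*(-1/123) + 24333/1148 = 773/3 + 24333/1148 = 960403/3444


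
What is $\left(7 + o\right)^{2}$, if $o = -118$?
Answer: $12321$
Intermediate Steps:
$\left(7 + o\right)^{2} = \left(7 - 118\right)^{2} = \left(-111\right)^{2} = 12321$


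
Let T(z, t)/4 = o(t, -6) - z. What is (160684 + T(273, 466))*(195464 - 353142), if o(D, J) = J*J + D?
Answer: -25480764800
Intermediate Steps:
o(D, J) = D + J**2 (o(D, J) = J**2 + D = D + J**2)
T(z, t) = 144 - 4*z + 4*t (T(z, t) = 4*((t + (-6)**2) - z) = 4*((t + 36) - z) = 4*((36 + t) - z) = 4*(36 + t - z) = 144 - 4*z + 4*t)
(160684 + T(273, 466))*(195464 - 353142) = (160684 + (144 - 4*273 + 4*466))*(195464 - 353142) = (160684 + (144 - 1092 + 1864))*(-157678) = (160684 + 916)*(-157678) = 161600*(-157678) = -25480764800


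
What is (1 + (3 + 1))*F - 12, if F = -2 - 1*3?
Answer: -37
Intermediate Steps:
F = -5 (F = -2 - 3 = -5)
(1 + (3 + 1))*F - 12 = (1 + (3 + 1))*(-5) - 12 = (1 + 4)*(-5) - 12 = 5*(-5) - 12 = -25 - 12 = -37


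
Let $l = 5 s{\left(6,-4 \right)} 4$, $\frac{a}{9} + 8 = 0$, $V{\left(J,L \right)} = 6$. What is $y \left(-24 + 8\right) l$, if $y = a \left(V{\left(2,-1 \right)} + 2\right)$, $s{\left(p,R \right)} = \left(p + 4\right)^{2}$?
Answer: $18432000$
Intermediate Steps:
$a = -72$ ($a = -72 + 9 \cdot 0 = -72 + 0 = -72$)
$s{\left(p,R \right)} = \left(4 + p\right)^{2}$
$y = -576$ ($y = - 72 \left(6 + 2\right) = \left(-72\right) 8 = -576$)
$l = 2000$ ($l = 5 \left(4 + 6\right)^{2} \cdot 4 = 5 \cdot 10^{2} \cdot 4 = 5 \cdot 100 \cdot 4 = 500 \cdot 4 = 2000$)
$y \left(-24 + 8\right) l = - 576 \left(-24 + 8\right) 2000 = \left(-576\right) \left(-16\right) 2000 = 9216 \cdot 2000 = 18432000$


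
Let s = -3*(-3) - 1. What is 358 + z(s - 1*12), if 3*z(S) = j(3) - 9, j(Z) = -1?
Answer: 1064/3 ≈ 354.67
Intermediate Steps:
s = 8 (s = 9 - 1 = 8)
z(S) = -10/3 (z(S) = (-1 - 9)/3 = (⅓)*(-10) = -10/3)
358 + z(s - 1*12) = 358 - 10/3 = 1064/3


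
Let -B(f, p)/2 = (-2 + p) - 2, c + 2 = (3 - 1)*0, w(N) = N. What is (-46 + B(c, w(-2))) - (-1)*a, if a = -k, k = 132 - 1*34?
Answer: -132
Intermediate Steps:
k = 98 (k = 132 - 34 = 98)
c = -2 (c = -2 + (3 - 1)*0 = -2 + 2*0 = -2 + 0 = -2)
B(f, p) = 8 - 2*p (B(f, p) = -2*((-2 + p) - 2) = -2*(-4 + p) = 8 - 2*p)
a = -98 (a = -1*98 = -98)
(-46 + B(c, w(-2))) - (-1)*a = (-46 + (8 - 2*(-2))) - (-1)*(-98) = (-46 + (8 + 4)) - 1*98 = (-46 + 12) - 98 = -34 - 98 = -132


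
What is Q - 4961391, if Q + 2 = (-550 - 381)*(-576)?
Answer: -4425137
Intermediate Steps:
Q = 536254 (Q = -2 + (-550 - 381)*(-576) = -2 - 931*(-576) = -2 + 536256 = 536254)
Q - 4961391 = 536254 - 4961391 = -4425137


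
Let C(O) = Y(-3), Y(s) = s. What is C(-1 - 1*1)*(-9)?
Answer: 27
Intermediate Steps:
C(O) = -3
C(-1 - 1*1)*(-9) = -3*(-9) = 27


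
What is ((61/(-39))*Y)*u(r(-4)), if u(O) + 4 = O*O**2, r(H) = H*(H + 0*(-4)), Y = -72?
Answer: 5990688/13 ≈ 4.6082e+5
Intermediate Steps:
r(H) = H**2 (r(H) = H*(H + 0) = H*H = H**2)
u(O) = -4 + O**3 (u(O) = -4 + O*O**2 = -4 + O**3)
((61/(-39))*Y)*u(r(-4)) = ((61/(-39))*(-72))*(-4 + ((-4)**2)**3) = ((61*(-1/39))*(-72))*(-4 + 16**3) = (-61/39*(-72))*(-4 + 4096) = (1464/13)*4092 = 5990688/13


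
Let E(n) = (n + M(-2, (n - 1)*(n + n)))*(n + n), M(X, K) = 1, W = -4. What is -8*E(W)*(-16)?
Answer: 3072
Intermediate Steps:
E(n) = 2*n*(1 + n) (E(n) = (n + 1)*(n + n) = (1 + n)*(2*n) = 2*n*(1 + n))
-8*E(W)*(-16) = -16*(-4)*(1 - 4)*(-16) = -16*(-4)*(-3)*(-16) = -8*24*(-16) = -192*(-16) = 3072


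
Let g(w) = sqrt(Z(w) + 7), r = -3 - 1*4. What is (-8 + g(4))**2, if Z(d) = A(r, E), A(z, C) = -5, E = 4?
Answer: (8 - sqrt(2))**2 ≈ 43.373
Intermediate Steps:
r = -7 (r = -3 - 4 = -7)
Z(d) = -5
g(w) = sqrt(2) (g(w) = sqrt(-5 + 7) = sqrt(2))
(-8 + g(4))**2 = (-8 + sqrt(2))**2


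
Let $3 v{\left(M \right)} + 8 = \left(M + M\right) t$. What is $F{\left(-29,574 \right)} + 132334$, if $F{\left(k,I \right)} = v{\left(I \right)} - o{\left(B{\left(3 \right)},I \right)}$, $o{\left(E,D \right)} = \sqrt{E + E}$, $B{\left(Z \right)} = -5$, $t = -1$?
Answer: $\frac{395846}{3} - i \sqrt{10} \approx 1.3195 \cdot 10^{5} - 3.1623 i$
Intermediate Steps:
$o{\left(E,D \right)} = \sqrt{2} \sqrt{E}$ ($o{\left(E,D \right)} = \sqrt{2 E} = \sqrt{2} \sqrt{E}$)
$v{\left(M \right)} = - \frac{8}{3} - \frac{2 M}{3}$ ($v{\left(M \right)} = - \frac{8}{3} + \frac{\left(M + M\right) \left(-1\right)}{3} = - \frac{8}{3} + \frac{2 M \left(-1\right)}{3} = - \frac{8}{3} + \frac{\left(-2\right) M}{3} = - \frac{8}{3} - \frac{2 M}{3}$)
$F{\left(k,I \right)} = - \frac{8}{3} - \frac{2 I}{3} - i \sqrt{10}$ ($F{\left(k,I \right)} = \left(- \frac{8}{3} - \frac{2 I}{3}\right) - \sqrt{2} \sqrt{-5} = \left(- \frac{8}{3} - \frac{2 I}{3}\right) - \sqrt{2} i \sqrt{5} = \left(- \frac{8}{3} - \frac{2 I}{3}\right) - i \sqrt{10} = - \frac{8}{3} - \frac{2 I}{3} - i \sqrt{10}$)
$F{\left(-29,574 \right)} + 132334 = \left(- \frac{8}{3} - \frac{1148}{3} - i \sqrt{10}\right) + 132334 = \left(- \frac{1156}{3} - i \sqrt{10}\right) + 132334 = \frac{395846}{3} - i \sqrt{10}$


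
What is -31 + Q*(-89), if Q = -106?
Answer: 9403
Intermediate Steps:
-31 + Q*(-89) = -31 - 106*(-89) = -31 + 9434 = 9403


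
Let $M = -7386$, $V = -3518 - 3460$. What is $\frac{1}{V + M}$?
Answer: $- \frac{1}{14364} \approx -6.9618 \cdot 10^{-5}$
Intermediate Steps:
$V = -6978$ ($V = -3518 - 3460 = -6978$)
$\frac{1}{V + M} = \frac{1}{-6978 - 7386} = \frac{1}{-14364} = - \frac{1}{14364}$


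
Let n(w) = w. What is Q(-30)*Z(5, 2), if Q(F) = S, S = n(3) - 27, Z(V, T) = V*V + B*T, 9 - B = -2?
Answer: -1128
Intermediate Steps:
B = 11 (B = 9 - 1*(-2) = 9 + 2 = 11)
Z(V, T) = V² + 11*T (Z(V, T) = V*V + 11*T = V² + 11*T)
S = -24 (S = 3 - 27 = -24)
Q(F) = -24
Q(-30)*Z(5, 2) = -24*(5² + 11*2) = -24*(25 + 22) = -24*47 = -1128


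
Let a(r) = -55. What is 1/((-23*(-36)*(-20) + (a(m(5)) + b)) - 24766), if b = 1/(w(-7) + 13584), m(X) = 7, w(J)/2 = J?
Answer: -13570/561540169 ≈ -2.4166e-5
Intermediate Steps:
w(J) = 2*J
b = 1/13570 (b = 1/(2*(-7) + 13584) = 1/(-14 + 13584) = 1/13570 ≈ 7.3692e-5)
1/((-23*(-36)*(-20) + (a(m(5)) + b)) - 24766) = 1/((-23*(-36)*(-20) + (-55 + 1/13570)) - 24766) = 1/((828*(-20) - 746349/13570) - 24766) = 1/((-16560 - 746349/13570) - 24766) = 1/(-225465549/13570 - 24766) = 1/(-561540169/13570) = -13570/561540169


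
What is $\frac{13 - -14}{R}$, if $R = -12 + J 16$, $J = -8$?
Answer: $- \frac{27}{140} \approx -0.19286$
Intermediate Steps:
$R = -140$ ($R = -12 - 128 = -140$)
$\frac{13 - -14}{R} = \frac{13 - -14}{-140} = \left(13 + 14\right) \left(- \frac{1}{140}\right) = 27 \left(- \frac{1}{140}\right) = - \frac{27}{140}$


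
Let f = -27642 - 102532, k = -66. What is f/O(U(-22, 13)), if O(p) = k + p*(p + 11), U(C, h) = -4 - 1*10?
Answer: 65087/12 ≈ 5423.9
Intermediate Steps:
U(C, h) = -14 (U(C, h) = -4 - 10 = -14)
f = -130174
O(p) = -66 + p*(11 + p) (O(p) = -66 + p*(p + 11) = -66 + p*(11 + p))
f/O(U(-22, 13)) = -130174/(-66 + (-14)² + 11*(-14)) = -130174/(-66 + 196 - 154) = -130174/(-24) = -130174*(-1/24) = 65087/12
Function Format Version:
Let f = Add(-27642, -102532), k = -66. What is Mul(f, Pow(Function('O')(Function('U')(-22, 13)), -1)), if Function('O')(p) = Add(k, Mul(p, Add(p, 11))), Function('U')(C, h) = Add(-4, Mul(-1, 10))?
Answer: Rational(65087, 12) ≈ 5423.9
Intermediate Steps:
Function('U')(C, h) = -14 (Function('U')(C, h) = Add(-4, -10) = -14)
f = -130174
Function('O')(p) = Add(-66, Mul(p, Add(11, p))) (Function('O')(p) = Add(-66, Mul(p, Add(p, 11))) = Add(-66, Mul(p, Add(11, p))))
Mul(f, Pow(Function('O')(Function('U')(-22, 13)), -1)) = Mul(-130174, Pow(Add(-66, Pow(-14, 2), Mul(11, -14)), -1)) = Mul(-130174, Pow(Add(-66, 196, -154), -1)) = Mul(-130174, Pow(-24, -1)) = Mul(-130174, Rational(-1, 24)) = Rational(65087, 12)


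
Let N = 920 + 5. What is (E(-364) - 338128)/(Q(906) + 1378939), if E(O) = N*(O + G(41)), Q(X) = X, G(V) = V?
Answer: -636903/1379845 ≈ -0.46158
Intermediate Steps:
N = 925
E(O) = 37925 + 925*O (E(O) = 925*(O + 41) = 925*(41 + O) = 37925 + 925*O)
(E(-364) - 338128)/(Q(906) + 1378939) = ((37925 + 925*(-364)) - 338128)/(906 + 1378939) = ((37925 - 336700) - 338128)/1379845 = (-298775 - 338128)*(1/1379845) = -636903*1/1379845 = -636903/1379845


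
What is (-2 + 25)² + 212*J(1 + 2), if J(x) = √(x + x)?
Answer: 529 + 212*√6 ≈ 1048.3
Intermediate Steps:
J(x) = √2*√x (J(x) = √(2*x) = √2*√x)
(-2 + 25)² + 212*J(1 + 2) = (-2 + 25)² + 212*(√2*√(1 + 2)) = 23² + 212*(√2*√3) = 529 + 212*√6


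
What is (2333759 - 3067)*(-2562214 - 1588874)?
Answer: -9674907592896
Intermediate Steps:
(2333759 - 3067)*(-2562214 - 1588874) = 2330692*(-4151088) = -9674907592896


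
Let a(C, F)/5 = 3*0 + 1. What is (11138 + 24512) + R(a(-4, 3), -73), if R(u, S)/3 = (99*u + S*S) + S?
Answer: 52903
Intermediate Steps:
a(C, F) = 5 (a(C, F) = 5*(3*0 + 1) = 5*(0 + 1) = 5*1 = 5)
R(u, S) = 3*S + 3*S² + 297*u (R(u, S) = 3*((99*u + S*S) + S) = 3*((99*u + S²) + S) = 3*((S² + 99*u) + S) = 3*(S + S² + 99*u) = 3*S + 3*S² + 297*u)
(11138 + 24512) + R(a(-4, 3), -73) = (11138 + 24512) + (3*(-73) + 3*(-73)² + 297*5) = 35650 + (-219 + 3*5329 + 1485) = 35650 + (-219 + 15987 + 1485) = 35650 + 17253 = 52903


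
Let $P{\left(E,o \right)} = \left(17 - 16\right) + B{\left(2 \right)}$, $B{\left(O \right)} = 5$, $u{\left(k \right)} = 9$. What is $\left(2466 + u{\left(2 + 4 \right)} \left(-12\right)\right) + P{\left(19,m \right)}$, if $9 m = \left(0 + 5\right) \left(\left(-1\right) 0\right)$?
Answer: $2364$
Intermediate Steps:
$m = 0$ ($m = \frac{\left(0 + 5\right) \left(\left(-1\right) 0\right)}{9} = \frac{5 \cdot 0}{9} = \frac{1}{9} \cdot 0 = 0$)
$P{\left(E,o \right)} = 6$ ($P{\left(E,o \right)} = \left(17 - 16\right) + 5 = 1 + 5 = 6$)
$\left(2466 + u{\left(2 + 4 \right)} \left(-12\right)\right) + P{\left(19,m \right)} = \left(2466 + 9 \left(-12\right)\right) + 6 = \left(2466 - 108\right) + 6 = 2358 + 6 = 2364$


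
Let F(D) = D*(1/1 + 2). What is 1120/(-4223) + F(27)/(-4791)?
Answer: -1902661/6744131 ≈ -0.28212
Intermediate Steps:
F(D) = 3*D (F(D) = D*(1 + 2) = D*3 = 3*D)
1120/(-4223) + F(27)/(-4791) = 1120/(-4223) + (3*27)/(-4791) = 1120*(-1/4223) + 81*(-1/4791) = -1120/4223 - 27/1597 = -1902661/6744131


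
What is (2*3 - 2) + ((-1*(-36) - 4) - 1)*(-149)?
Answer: -4615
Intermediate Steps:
(2*3 - 2) + ((-1*(-36) - 4) - 1)*(-149) = (6 - 2) + ((36 - 4) - 1)*(-149) = 4 + (32 - 1)*(-149) = 4 + 31*(-149) = 4 - 4619 = -4615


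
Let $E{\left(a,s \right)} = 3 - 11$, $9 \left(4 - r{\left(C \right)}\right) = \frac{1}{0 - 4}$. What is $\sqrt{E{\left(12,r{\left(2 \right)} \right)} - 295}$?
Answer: $i \sqrt{303} \approx 17.407 i$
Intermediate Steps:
$r{\left(C \right)} = \frac{145}{36}$ ($r{\left(C \right)} = 4 - \frac{1}{9 \left(0 - 4\right)} = 4 - \frac{1}{9 \left(-4\right)} = 4 - - \frac{1}{36} = 4 + \frac{1}{36} = \frac{145}{36}$)
$E{\left(a,s \right)} = -8$
$\sqrt{E{\left(12,r{\left(2 \right)} \right)} - 295} = \sqrt{-8 - 295} = \sqrt{-303} = i \sqrt{303}$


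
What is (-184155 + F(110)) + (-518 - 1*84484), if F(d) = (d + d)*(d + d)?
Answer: -220757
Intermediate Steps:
F(d) = 4*d² (F(d) = (2*d)*(2*d) = 4*d²)
(-184155 + F(110)) + (-518 - 1*84484) = (-184155 + 4*110²) + (-518 - 1*84484) = (-184155 + 4*12100) + (-518 - 84484) = (-184155 + 48400) - 85002 = -135755 - 85002 = -220757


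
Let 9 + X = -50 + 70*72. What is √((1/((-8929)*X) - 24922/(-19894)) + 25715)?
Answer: √102715165585949649476198189/63199470929 ≈ 160.36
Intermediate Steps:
X = 4981 (X = -9 + (-50 + 70*72) = -9 + (-50 + 5040) = -9 + 4990 = 4981)
√((1/((-8929)*X) - 24922/(-19894)) + 25715) = √((1/(-8929*4981) - 24922/(-19894)) + 25715) = √((-1/8929*1/4981 - 24922*(-1/19894)) + 25715) = √((-1/44475349 + 12461/9947) + 25715) = √(554207313942/442396296503 + 25715) = √(11376774971888587/442396296503) = √102715165585949649476198189/63199470929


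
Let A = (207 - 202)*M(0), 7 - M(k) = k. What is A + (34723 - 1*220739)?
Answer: -185981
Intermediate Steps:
M(k) = 7 - k
A = 35 (A = (207 - 202)*(7 - 1*0) = 5*(7 + 0) = 5*7 = 35)
A + (34723 - 1*220739) = 35 + (34723 - 1*220739) = 35 + (34723 - 220739) = 35 - 186016 = -185981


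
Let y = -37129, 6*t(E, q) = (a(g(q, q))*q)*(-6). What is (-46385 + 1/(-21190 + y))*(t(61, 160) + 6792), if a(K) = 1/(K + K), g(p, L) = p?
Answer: -18371868770864/58319 ≈ -3.1502e+8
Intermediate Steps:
a(K) = 1/(2*K)
t(E, q) = -1/2 (t(E, q) = (((1/(2*q))*q)*(-6))/6 = ((1/2)*(-6))/6 = (1/6)*(-3) = -1/2)
(-46385 + 1/(-21190 + y))*(t(61, 160) + 6792) = (-46385 + 1/(-21190 - 37129))*(-1/2 + 6792) = (-46385 + 1/(-58319))*(13583/2) = (-46385 - 1/58319)*(13583/2) = -2705126816/58319*13583/2 = -18371868770864/58319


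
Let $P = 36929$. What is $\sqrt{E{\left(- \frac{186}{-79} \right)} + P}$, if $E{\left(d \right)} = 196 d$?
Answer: $\frac{\sqrt{233353913}}{79} \approx 193.37$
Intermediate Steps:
$\sqrt{E{\left(- \frac{186}{-79} \right)} + P} = \sqrt{196 \left(- \frac{186}{-79}\right) + 36929} = \sqrt{196 \left(\left(-186\right) \left(- \frac{1}{79}\right)\right) + 36929} = \sqrt{196 \cdot \frac{186}{79} + 36929} = \sqrt{\frac{36456}{79} + 36929} = \sqrt{\frac{2953847}{79}} = \frac{\sqrt{233353913}}{79}$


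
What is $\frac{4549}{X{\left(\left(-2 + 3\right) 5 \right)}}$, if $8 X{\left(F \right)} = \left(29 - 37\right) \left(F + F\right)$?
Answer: $- \frac{4549}{10} \approx -454.9$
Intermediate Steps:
$X{\left(F \right)} = - 2 F$ ($X{\left(F \right)} = \frac{\left(29 - 37\right) \left(F + F\right)}{8} = \frac{\left(-8\right) 2 F}{8} = \frac{\left(-16\right) F}{8} = - 2 F$)
$\frac{4549}{X{\left(\left(-2 + 3\right) 5 \right)}} = \frac{4549}{\left(-2\right) \left(-2 + 3\right) 5} = \frac{4549}{\left(-2\right) 1 \cdot 5} = \frac{4549}{\left(-2\right) 5} = \frac{4549}{-10} = 4549 \left(- \frac{1}{10}\right) = - \frac{4549}{10}$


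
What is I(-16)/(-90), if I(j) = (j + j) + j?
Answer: 8/15 ≈ 0.53333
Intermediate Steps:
I(j) = 3*j (I(j) = 2*j + j = 3*j)
I(-16)/(-90) = (3*(-16))/(-90) = -48*(-1/90) = 8/15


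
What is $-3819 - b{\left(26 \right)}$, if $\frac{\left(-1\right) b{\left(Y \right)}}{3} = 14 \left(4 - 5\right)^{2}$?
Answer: $-3777$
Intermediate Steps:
$b{\left(Y \right)} = -42$ ($b{\left(Y \right)} = - 3 \cdot 14 \left(4 - 5\right)^{2} = - 3 \cdot 14 \left(-1\right)^{2} = - 3 \cdot 14 \cdot 1 = \left(-3\right) 14 = -42$)
$-3819 - b{\left(26 \right)} = -3819 - -42 = -3819 + 42 = -3777$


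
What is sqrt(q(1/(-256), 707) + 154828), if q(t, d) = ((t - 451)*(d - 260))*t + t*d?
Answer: sqrt(10198236095)/256 ≈ 394.48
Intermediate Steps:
q(t, d) = d*t + t*(-451 + t)*(-260 + d) (q(t, d) = ((-451 + t)*(-260 + d))*t + d*t = t*(-451 + t)*(-260 + d) + d*t = d*t + t*(-451 + t)*(-260 + d))
sqrt(q(1/(-256), 707) + 154828) = sqrt((117260 - 450*707 - 260/(-256) + 707/(-256))/(-256) + 154828) = sqrt(-(117260 - 318150 - 260*(-1/256) + 707*(-1/256))/256 + 154828) = sqrt(-(117260 - 318150 + 65/64 - 707/256)/256 + 154828) = sqrt(-1/256*(-51428287/256) + 154828) = sqrt(51428287/65536 + 154828) = sqrt(10198236095/65536) = sqrt(10198236095)/256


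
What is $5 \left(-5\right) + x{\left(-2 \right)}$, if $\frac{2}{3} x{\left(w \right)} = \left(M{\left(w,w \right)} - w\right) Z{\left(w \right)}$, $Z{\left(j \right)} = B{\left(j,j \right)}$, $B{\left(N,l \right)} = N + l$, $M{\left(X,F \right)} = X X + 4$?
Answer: $-85$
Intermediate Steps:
$M{\left(X,F \right)} = 4 + X^{2}$ ($M{\left(X,F \right)} = X^{2} + 4 = 4 + X^{2}$)
$Z{\left(j \right)} = 2 j$ ($Z{\left(j \right)} = j + j = 2 j$)
$x{\left(w \right)} = 3 w \left(4 + w^{2} - w\right)$ ($x{\left(w \right)} = \frac{3 \left(\left(4 + w^{2}\right) - w\right) 2 w}{2} = \frac{3 \left(4 + w^{2} - w\right) 2 w}{2} = \frac{3 \cdot 2 w \left(4 + w^{2} - w\right)}{2} = 3 w \left(4 + w^{2} - w\right)$)
$5 \left(-5\right) + x{\left(-2 \right)} = 5 \left(-5\right) + 3 \left(-2\right) \left(4 + \left(-2\right)^{2} - -2\right) = -25 + 3 \left(-2\right) \left(4 + 4 + 2\right) = -25 + 3 \left(-2\right) 10 = -25 - 60 = -85$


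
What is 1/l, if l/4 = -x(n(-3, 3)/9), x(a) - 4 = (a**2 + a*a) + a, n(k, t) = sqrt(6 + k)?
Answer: -1485/24146 + 81*sqrt(3)/48292 ≈ -0.058596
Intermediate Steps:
x(a) = 4 + a + 2*a**2 (x(a) = 4 + ((a**2 + a*a) + a) = 4 + ((a**2 + a**2) + a) = 4 + (2*a**2 + a) = 4 + (a + 2*a**2) = 4 + a + 2*a**2)
l = -440/27 - 4*sqrt(3)/9 (l = 4*(-(4 + sqrt(6 - 3)/9 + 2*(sqrt(6 - 3)/9)**2)) = 4*(-(4 + sqrt(3)*(1/9) + 2*(sqrt(3)*(1/9))**2)) = 4*(-(4 + sqrt(3)/9 + 2*(sqrt(3)/9)**2)) = 4*(-(4 + sqrt(3)/9 + 2*(1/27))) = 4*(-(4 + sqrt(3)/9 + 2/27)) = 4*(-(110/27 + sqrt(3)/9)) = 4*(-110/27 - sqrt(3)/9) = -440/27 - 4*sqrt(3)/9 ≈ -17.066)
1/l = 1/(-440/27 - 4*sqrt(3)/9)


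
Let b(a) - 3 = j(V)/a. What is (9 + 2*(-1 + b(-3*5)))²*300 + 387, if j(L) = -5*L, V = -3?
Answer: 36687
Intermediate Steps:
b(a) = 3 + 15/a (b(a) = 3 + (-5*(-3))/a = 3 + 15/a)
(9 + 2*(-1 + b(-3*5)))²*300 + 387 = (9 + 2*(-1 + (3 + 15/((-3*5)))))²*300 + 387 = (9 + 2*(-1 + (3 + 15/(-15))))²*300 + 387 = (9 + 2*(-1 + (3 + 15*(-1/15))))²*300 + 387 = (9 + 2*(-1 + (3 - 1)))²*300 + 387 = (9 + 2*(-1 + 2))²*300 + 387 = (9 + 2*1)²*300 + 387 = (9 + 2)²*300 + 387 = 11²*300 + 387 = 121*300 + 387 = 36300 + 387 = 36687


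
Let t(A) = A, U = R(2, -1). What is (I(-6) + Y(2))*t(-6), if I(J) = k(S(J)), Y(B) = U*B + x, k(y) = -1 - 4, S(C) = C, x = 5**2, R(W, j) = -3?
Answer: -84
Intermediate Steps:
x = 25
U = -3
k(y) = -5
Y(B) = 25 - 3*B (Y(B) = -3*B + 25 = 25 - 3*B)
I(J) = -5
(I(-6) + Y(2))*t(-6) = (-5 + (25 - 3*2))*(-6) = (-5 + (25 - 6))*(-6) = (-5 + 19)*(-6) = 14*(-6) = -84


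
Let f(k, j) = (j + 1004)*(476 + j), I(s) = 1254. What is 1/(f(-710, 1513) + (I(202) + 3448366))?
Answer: 1/8455933 ≈ 1.1826e-7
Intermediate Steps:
f(k, j) = (476 + j)*(1004 + j) (f(k, j) = (1004 + j)*(476 + j) = (476 + j)*(1004 + j))
1/(f(-710, 1513) + (I(202) + 3448366)) = 1/((477904 + 1513**2 + 1480*1513) + (1254 + 3448366)) = 1/((477904 + 2289169 + 2239240) + 3449620) = 1/(5006313 + 3449620) = 1/8455933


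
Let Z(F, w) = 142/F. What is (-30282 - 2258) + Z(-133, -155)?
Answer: -4327962/133 ≈ -32541.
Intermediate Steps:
(-30282 - 2258) + Z(-133, -155) = (-30282 - 2258) + 142/(-133) = -32540 + 142*(-1/133) = -32540 - 142/133 = -4327962/133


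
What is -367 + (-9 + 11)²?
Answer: -363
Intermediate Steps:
-367 + (-9 + 11)² = -367 + 2² = -367 + 4 = -363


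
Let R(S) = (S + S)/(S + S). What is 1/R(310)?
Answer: 1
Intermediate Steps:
R(S) = 1 (R(S) = (2*S)/((2*S)) = (2*S)*(1/(2*S)) = 1)
1/R(310) = 1/1 = 1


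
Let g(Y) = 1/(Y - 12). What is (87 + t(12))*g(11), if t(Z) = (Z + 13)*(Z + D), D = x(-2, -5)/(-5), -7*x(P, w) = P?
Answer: -2699/7 ≈ -385.57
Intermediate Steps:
x(P, w) = -P/7
g(Y) = 1/(-12 + Y)
D = -2/35 (D = -1/7*(-2)/(-5) = (2/7)*(-1/5) = -2/35 ≈ -0.057143)
t(Z) = (13 + Z)*(-2/35 + Z) (t(Z) = (Z + 13)*(Z - 2/35) = (13 + Z)*(-2/35 + Z))
(87 + t(12))*g(11) = (87 + (-26/35 + 12**2 + (453/35)*12))/(-12 + 11) = (87 + (-26/35 + 144 + 5436/35))/(-1) = (87 + 2090/7)*(-1) = (2699/7)*(-1) = -2699/7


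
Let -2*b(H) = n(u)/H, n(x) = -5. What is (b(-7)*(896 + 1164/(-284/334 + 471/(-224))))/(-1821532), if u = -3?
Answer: 989888/10060776619 ≈ 9.8391e-5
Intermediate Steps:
b(H) = 5/(2*H) (b(H) = -(-5)/(2*H) = 5/(2*H))
(b(-7)*(896 + 1164/(-284/334 + 471/(-224))))/(-1821532) = (((5/2)/(-7))*(896 + 1164/(-284/334 + 471/(-224))))/(-1821532) = (((5/2)*(-⅐))*(896 + 1164/(-284*1/334 + 471*(-1/224))))*(-1/1821532) = -5*(896 + 1164/(-142/167 - 471/224))/14*(-1/1821532) = -5*(896 + 1164/(-110465/37408))/14*(-1/1821532) = -5*(896 + 1164*(-37408/110465))/14*(-1/1821532) = -5*(896 - 43542912/110465)/14*(-1/1821532) = -5/14*55433728/110465*(-1/1821532) = -3959552/22093*(-1/1821532) = 989888/10060776619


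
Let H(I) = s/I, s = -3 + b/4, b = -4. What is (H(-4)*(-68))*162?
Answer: -11016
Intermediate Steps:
s = -4 (s = -3 - 4/4 = -3 - 4*¼ = -3 - 1 = -4)
H(I) = -4/I
(H(-4)*(-68))*162 = (-4/(-4)*(-68))*162 = (-4*(-¼)*(-68))*162 = (1*(-68))*162 = -68*162 = -11016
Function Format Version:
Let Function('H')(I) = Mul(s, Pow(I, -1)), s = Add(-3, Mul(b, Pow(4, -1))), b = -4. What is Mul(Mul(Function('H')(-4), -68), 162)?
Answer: -11016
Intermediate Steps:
s = -4 (s = Add(-3, Mul(-4, Pow(4, -1))) = Add(-3, Mul(-4, Rational(1, 4))) = Add(-3, -1) = -4)
Function('H')(I) = Mul(-4, Pow(I, -1))
Mul(Mul(Function('H')(-4), -68), 162) = Mul(Mul(Mul(-4, Pow(-4, -1)), -68), 162) = Mul(Mul(Mul(-4, Rational(-1, 4)), -68), 162) = Mul(Mul(1, -68), 162) = Mul(-68, 162) = -11016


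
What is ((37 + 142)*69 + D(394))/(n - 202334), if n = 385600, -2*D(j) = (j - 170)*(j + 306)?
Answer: -66049/183266 ≈ -0.36040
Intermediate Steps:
D(j) = -(-170 + j)*(306 + j)/2 (D(j) = -(j - 170)*(j + 306)/2 = -(-170 + j)*(306 + j)/2)
((37 + 142)*69 + D(394))/(n - 202334) = ((37 + 142)*69 + (26010 - 68*394 - ½*394²))/(385600 - 202334) = (179*69 + (26010 - 26792 - ½*155236))/183266 = (12351 + (26010 - 26792 - 77618))*(1/183266) = (12351 - 78400)*(1/183266) = -66049*1/183266 = -66049/183266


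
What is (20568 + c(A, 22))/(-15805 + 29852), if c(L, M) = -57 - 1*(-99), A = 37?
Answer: 20610/14047 ≈ 1.4672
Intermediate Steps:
c(L, M) = 42 (c(L, M) = -57 + 99 = 42)
(20568 + c(A, 22))/(-15805 + 29852) = (20568 + 42)/(-15805 + 29852) = 20610/14047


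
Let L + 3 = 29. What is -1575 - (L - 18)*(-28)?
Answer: -1351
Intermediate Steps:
L = 26 (L = -3 + 29 = 26)
-1575 - (L - 18)*(-28) = -1575 - (26 - 18)*(-28) = -1575 - 8*(-28) = -1575 - 1*(-224) = -1575 + 224 = -1351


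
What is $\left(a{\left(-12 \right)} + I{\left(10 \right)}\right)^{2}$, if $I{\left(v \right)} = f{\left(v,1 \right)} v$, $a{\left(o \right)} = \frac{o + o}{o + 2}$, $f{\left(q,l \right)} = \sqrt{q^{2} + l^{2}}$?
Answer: $\frac{252644}{25} + 48 \sqrt{101} \approx 10588.0$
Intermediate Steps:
$f{\left(q,l \right)} = \sqrt{l^{2} + q^{2}}$
$a{\left(o \right)} = \frac{2 o}{2 + o}$
$I{\left(v \right)} = v \sqrt{1 + v^{2}}$ ($I{\left(v \right)} = \sqrt{1^{2} + v^{2}} v = \sqrt{1 + v^{2}} v = v \sqrt{1 + v^{2}}$)
$\left(a{\left(-12 \right)} + I{\left(10 \right)}\right)^{2} = \left(2 \left(-12\right) \frac{1}{2 - 12} + 10 \sqrt{1 + 10^{2}}\right)^{2} = \left(2 \left(-12\right) \frac{1}{-10} + 10 \sqrt{1 + 100}\right)^{2} = \left(2 \left(-12\right) \left(- \frac{1}{10}\right) + 10 \sqrt{101}\right)^{2} = \left(\frac{12}{5} + 10 \sqrt{101}\right)^{2}$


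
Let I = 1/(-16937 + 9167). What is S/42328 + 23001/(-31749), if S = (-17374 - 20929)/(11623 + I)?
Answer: -396102344644661/546693709474484 ≈ -0.72454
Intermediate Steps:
I = -1/7770 (I = 1/(-7770) = -1/7770 ≈ -0.00012870)
S = -297614310/90310709 (S = (-17374 - 20929)/(11623 - 1/7770) = -38303/90310709/7770 = -38303*7770/90310709 = -297614310/90310709 ≈ -3.2954)
S/42328 + 23001/(-31749) = -297614310/90310709/42328 + 23001/(-31749) = -297614310/90310709*1/42328 + 23001*(-1/31749) = -4021815/51657725548 - 7667/10583 = -396102344644661/546693709474484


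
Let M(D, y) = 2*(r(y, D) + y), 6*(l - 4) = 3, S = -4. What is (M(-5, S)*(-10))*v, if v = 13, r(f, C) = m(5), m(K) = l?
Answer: -130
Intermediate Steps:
l = 9/2 (l = 4 + (⅙)*3 = 4 + ½ = 9/2 ≈ 4.5000)
m(K) = 9/2
r(f, C) = 9/2
M(D, y) = 9 + 2*y (M(D, y) = 2*(9/2 + y) = 9 + 2*y)
(M(-5, S)*(-10))*v = ((9 + 2*(-4))*(-10))*13 = ((9 - 8)*(-10))*13 = (1*(-10))*13 = -10*13 = -130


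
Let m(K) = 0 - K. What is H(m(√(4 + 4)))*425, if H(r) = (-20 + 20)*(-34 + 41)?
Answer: 0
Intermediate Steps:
m(K) = -K
H(r) = 0 (H(r) = 0*7 = 0)
H(m(√(4 + 4)))*425 = 0*425 = 0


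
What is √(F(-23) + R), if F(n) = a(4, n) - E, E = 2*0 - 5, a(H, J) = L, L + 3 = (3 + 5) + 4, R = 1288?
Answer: √1302 ≈ 36.083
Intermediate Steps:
L = 9 (L = -3 + ((3 + 5) + 4) = -3 + (8 + 4) = -3 + 12 = 9)
a(H, J) = 9
E = -5 (E = 0 - 5 = -5)
F(n) = 14 (F(n) = 9 - 1*(-5) = 9 + 5 = 14)
√(F(-23) + R) = √(14 + 1288) = √1302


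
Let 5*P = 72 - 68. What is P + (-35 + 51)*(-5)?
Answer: -396/5 ≈ -79.200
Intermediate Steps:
P = ⅘ (P = (72 - 68)/5 = (⅕)*4 = ⅘ ≈ 0.80000)
P + (-35 + 51)*(-5) = ⅘ + (-35 + 51)*(-5) = ⅘ + 16*(-5) = ⅘ - 80 = -396/5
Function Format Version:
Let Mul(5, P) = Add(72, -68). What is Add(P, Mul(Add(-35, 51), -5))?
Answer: Rational(-396, 5) ≈ -79.200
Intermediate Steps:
P = Rational(4, 5) (P = Mul(Rational(1, 5), Add(72, -68)) = Mul(Rational(1, 5), 4) = Rational(4, 5) ≈ 0.80000)
Add(P, Mul(Add(-35, 51), -5)) = Add(Rational(4, 5), Mul(Add(-35, 51), -5)) = Add(Rational(4, 5), Mul(16, -5)) = Add(Rational(4, 5), -80) = Rational(-396, 5)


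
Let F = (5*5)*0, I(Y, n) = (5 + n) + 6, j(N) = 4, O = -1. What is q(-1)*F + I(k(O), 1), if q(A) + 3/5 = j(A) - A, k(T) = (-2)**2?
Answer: 12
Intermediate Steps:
k(T) = 4
q(A) = 17/5 - A (q(A) = -3/5 + (4 - A) = 17/5 - A)
I(Y, n) = 11 + n
F = 0 (F = 25*0 = 0)
q(-1)*F + I(k(O), 1) = (17/5 - 1*(-1))*0 + (11 + 1) = (17/5 + 1)*0 + 12 = (22/5)*0 + 12 = 0 + 12 = 12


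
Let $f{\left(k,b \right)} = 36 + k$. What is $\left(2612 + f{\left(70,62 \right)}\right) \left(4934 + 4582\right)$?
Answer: $25864488$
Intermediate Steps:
$\left(2612 + f{\left(70,62 \right)}\right) \left(4934 + 4582\right) = \left(2612 + \left(36 + 70\right)\right) \left(4934 + 4582\right) = \left(2612 + 106\right) 9516 = 2718 \cdot 9516 = 25864488$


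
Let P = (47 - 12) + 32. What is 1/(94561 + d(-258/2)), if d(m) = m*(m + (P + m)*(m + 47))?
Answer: -1/544634 ≈ -1.8361e-6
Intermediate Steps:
P = 67 (P = 35 + 32 = 67)
d(m) = m*(m + (47 + m)*(67 + m)) (d(m) = m*(m + (67 + m)*(m + 47)) = m*(m + (67 + m)*(47 + m)) = m*(m + (47 + m)*(67 + m)))
1/(94561 + d(-258/2)) = 1/(94561 + (-258/2)*(3149 + (-258/2)² + 115*(-258/2))) = 1/(94561 + (-258*½)*(3149 + (-258*½)² + 115*(-258*½))) = 1/(94561 - 129*(3149 + (-129)² + 115*(-129))) = 1/(94561 - 129*(3149 + 16641 - 14835)) = 1/(94561 - 129*4955) = 1/(94561 - 639195) = 1/(-544634) = -1/544634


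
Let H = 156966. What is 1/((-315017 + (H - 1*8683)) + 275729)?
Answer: 1/108995 ≈ 9.1747e-6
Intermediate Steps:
1/((-315017 + (H - 1*8683)) + 275729) = 1/((-315017 + (156966 - 1*8683)) + 275729) = 1/((-315017 + (156966 - 8683)) + 275729) = 1/((-315017 + 148283) + 275729) = 1/(-166734 + 275729) = 1/108995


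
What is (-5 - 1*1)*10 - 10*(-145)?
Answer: 1390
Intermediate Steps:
(-5 - 1*1)*10 - 10*(-145) = (-5 - 1)*10 + 1450 = -6*10 + 1450 = -60 + 1450 = 1390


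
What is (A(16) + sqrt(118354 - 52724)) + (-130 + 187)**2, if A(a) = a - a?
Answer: 3249 + sqrt(65630) ≈ 3505.2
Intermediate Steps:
A(a) = 0
(A(16) + sqrt(118354 - 52724)) + (-130 + 187)**2 = (0 + sqrt(118354 - 52724)) + (-130 + 187)**2 = (0 + sqrt(65630)) + 57**2 = sqrt(65630) + 3249 = 3249 + sqrt(65630)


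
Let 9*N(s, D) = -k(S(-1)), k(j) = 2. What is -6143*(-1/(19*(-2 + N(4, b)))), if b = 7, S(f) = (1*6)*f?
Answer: -55287/380 ≈ -145.49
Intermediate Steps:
S(f) = 6*f
N(s, D) = -2/9 (N(s, D) = (-1*2)/9 = (1/9)*(-2) = -2/9)
-6143*(-1/(19*(-2 + N(4, b)))) = -6143*(-1/(19*(-2 - 2/9))) = -6143/((-19*(-20/9))) = -6143/380/9 = -6143*9/380 = -55287/380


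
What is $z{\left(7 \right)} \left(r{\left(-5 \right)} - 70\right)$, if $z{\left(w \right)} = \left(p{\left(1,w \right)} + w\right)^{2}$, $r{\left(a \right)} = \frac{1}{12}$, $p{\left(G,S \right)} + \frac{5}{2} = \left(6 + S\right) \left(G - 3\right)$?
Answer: $- \frac{1551311}{48} \approx -32319.0$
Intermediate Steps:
$p{\left(G,S \right)} = - \frac{5}{2} + \left(-3 + G\right) \left(6 + S\right)$ ($p{\left(G,S \right)} = - \frac{5}{2} + \left(6 + S\right) \left(G - 3\right) = - \frac{5}{2} + \left(6 + S\right) \left(-3 + G\right) = - \frac{5}{2} + \left(-3 + G\right) \left(6 + S\right)$)
$r{\left(a \right)} = \frac{1}{12}$
$z{\left(w \right)} = \left(- \frac{29}{2} - w\right)^{2}$ ($z{\left(w \right)} = \left(\left(- \frac{41}{2} - 3 w + 6 \cdot 1 + 1 w\right) + w\right)^{2} = \left(\left(- \frac{41}{2} - 3 w + 6 + w\right) + w\right)^{2} = \left(\left(- \frac{29}{2} - 2 w\right) + w\right)^{2} = \left(- \frac{29}{2} - w\right)^{2}$)
$z{\left(7 \right)} \left(r{\left(-5 \right)} - 70\right) = \frac{\left(29 + 2 \cdot 7\right)^{2}}{4} \left(\frac{1}{12} - 70\right) = \frac{\left(29 + 14\right)^{2}}{4} \left(- \frac{839}{12}\right) = \frac{43^{2}}{4} \left(- \frac{839}{12}\right) = \frac{1}{4} \cdot 1849 \left(- \frac{839}{12}\right) = \frac{1849}{4} \left(- \frac{839}{12}\right) = - \frac{1551311}{48}$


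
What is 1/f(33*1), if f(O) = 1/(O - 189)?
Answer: -156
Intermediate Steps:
f(O) = 1/(-189 + O)
1/f(33*1) = 1/(1/(-189 + 33*1)) = 1/(1/(-189 + 33)) = 1/(1/(-156)) = 1/(-1/156) = -156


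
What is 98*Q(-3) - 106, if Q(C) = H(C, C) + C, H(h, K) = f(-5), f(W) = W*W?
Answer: 2050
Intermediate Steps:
f(W) = W²
H(h, K) = 25 (H(h, K) = (-5)² = 25)
Q(C) = 25 + C
98*Q(-3) - 106 = 98*(25 - 3) - 106 = 98*22 - 106 = 2156 - 106 = 2050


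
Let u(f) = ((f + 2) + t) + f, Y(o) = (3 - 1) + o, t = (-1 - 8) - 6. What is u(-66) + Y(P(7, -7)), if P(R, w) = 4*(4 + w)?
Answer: -155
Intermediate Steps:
t = -15 (t = -9 - 6 = -15)
P(R, w) = 16 + 4*w
Y(o) = 2 + o
u(f) = -13 + 2*f (u(f) = ((f + 2) - 15) + f = ((2 + f) - 15) + f = (-13 + f) + f = -13 + 2*f)
u(-66) + Y(P(7, -7)) = (-13 + 2*(-66)) + (2 + (16 + 4*(-7))) = (-13 - 132) + (2 + (16 - 28)) = -145 + (2 - 12) = -145 - 10 = -155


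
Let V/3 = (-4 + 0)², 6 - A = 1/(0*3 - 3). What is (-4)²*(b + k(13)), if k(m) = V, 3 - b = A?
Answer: 2144/3 ≈ 714.67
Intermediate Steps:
A = 19/3 (A = 6 - 1/(0*3 - 3) = 6 - 1/(0 - 3) = 6 - 1/(-3) = 6 - 1*(-⅓) = 6 + ⅓ = 19/3 ≈ 6.3333)
b = -10/3 (b = 3 - 1*19/3 = 3 - 19/3 = -10/3 ≈ -3.3333)
V = 48 (V = 3*(-4 + 0)² = 3*(-4)² = 3*16 = 48)
k(m) = 48
(-4)²*(b + k(13)) = (-4)²*(-10/3 + 48) = 16*(134/3) = 2144/3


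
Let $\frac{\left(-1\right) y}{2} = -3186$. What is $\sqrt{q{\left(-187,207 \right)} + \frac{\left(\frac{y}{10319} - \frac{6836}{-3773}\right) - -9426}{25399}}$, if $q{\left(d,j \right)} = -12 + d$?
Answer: $\frac{3 i \sqrt{3639990942121226592305}}{12842521769} \approx 14.094 i$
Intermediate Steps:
$y = 6372$ ($y = \left(-2\right) \left(-3186\right) = 6372$)
$\sqrt{q{\left(-187,207 \right)} + \frac{\left(\frac{y}{10319} - \frac{6836}{-3773}\right) - -9426}{25399}} = \sqrt{\left(-12 - 187\right) + \frac{\left(\frac{6372}{10319} - \frac{6836}{-3773}\right) - -9426}{25399}} = \sqrt{-199 + \left(\left(6372 \cdot \frac{1}{10319} - - \frac{6836}{3773}\right) + 9426\right) \frac{1}{25399}} = \sqrt{-199 + \left(\left(\frac{6372}{10319} + \frac{6836}{3773}\right) + 9426\right) \frac{1}{25399}} = \sqrt{-199 + \left(\frac{94582240}{38933587} + 9426\right) \frac{1}{25399}} = \sqrt{-199 + \frac{367082573302}{38933587} \cdot \frac{1}{25399}} = \sqrt{-199 + \frac{367082573302}{988874176213}} = \sqrt{- \frac{196418878493085}{988874176213}} = \frac{3 i \sqrt{3639990942121226592305}}{12842521769}$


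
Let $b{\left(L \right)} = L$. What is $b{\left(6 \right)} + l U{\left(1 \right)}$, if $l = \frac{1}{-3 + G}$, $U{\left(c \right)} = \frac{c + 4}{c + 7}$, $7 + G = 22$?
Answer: $\frac{581}{96} \approx 6.0521$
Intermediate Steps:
$G = 15$ ($G = -7 + 22 = 15$)
$U{\left(c \right)} = \frac{4 + c}{7 + c}$
$l = \frac{1}{12}$ ($l = \frac{1}{-3 + 15} = \frac{1}{12} \approx 0.083333$)
$b{\left(6 \right)} + l U{\left(1 \right)} = 6 + \frac{\frac{1}{7 + 1} \left(4 + 1\right)}{12} = 6 + \frac{\frac{1}{8} \cdot 5}{12} = 6 + \frac{1}{12} \cdot \frac{5}{8} = 6 + \frac{5}{96} = \frac{581}{96}$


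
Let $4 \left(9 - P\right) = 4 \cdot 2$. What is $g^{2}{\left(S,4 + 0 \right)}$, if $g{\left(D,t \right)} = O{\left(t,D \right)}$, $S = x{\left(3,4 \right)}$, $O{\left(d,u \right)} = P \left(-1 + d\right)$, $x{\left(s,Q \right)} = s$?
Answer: $441$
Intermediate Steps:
$P = 7$ ($P = 9 - \frac{4 \cdot 2}{4} = 9 - 2 = 7$)
$O{\left(d,u \right)} = -7 + 7 d$ ($O{\left(d,u \right)} = 7 \left(-1 + d\right) = -7 + 7 d$)
$S = 3$
$g{\left(D,t \right)} = -7 + 7 t$
$g^{2}{\left(S,4 + 0 \right)} = \left(-7 + 7 \left(4 + 0\right)\right)^{2} = \left(-7 + 7 \cdot 4\right)^{2} = \left(-7 + 28\right)^{2} = 21^{2} = 441$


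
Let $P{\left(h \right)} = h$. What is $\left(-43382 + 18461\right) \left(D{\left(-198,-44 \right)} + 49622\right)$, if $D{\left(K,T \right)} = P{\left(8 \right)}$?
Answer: $-1236829230$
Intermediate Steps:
$D{\left(K,T \right)} = 8$
$\left(-43382 + 18461\right) \left(D{\left(-198,-44 \right)} + 49622\right) = \left(-43382 + 18461\right) \left(8 + 49622\right) = \left(-24921\right) 49630 = -1236829230$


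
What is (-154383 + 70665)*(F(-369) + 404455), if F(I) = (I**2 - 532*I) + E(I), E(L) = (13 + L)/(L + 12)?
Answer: -7341572542944/119 ≈ -6.1694e+10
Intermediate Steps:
E(L) = (13 + L)/(12 + L)
F(I) = I**2 - 532*I + (13 + I)/(12 + I) (F(I) = (I**2 - 532*I) + (13 + I)/(12 + I) = I**2 - 532*I + (13 + I)/(12 + I))
(-154383 + 70665)*(F(-369) + 404455) = (-154383 + 70665)*((13 - 369 - 369*(-532 - 369)*(12 - 369))/(12 - 369) + 404455) = -83718*((13 - 369 - 369*(-901)*(-357))/(-357) + 404455) = -83718*(-(13 - 369 - 118691433)/357 + 404455) = -83718*(-1/357*(-118691789) + 404455) = -83718*(118691789/357 + 404455) = -83718*263082224/357 = -7341572542944/119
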